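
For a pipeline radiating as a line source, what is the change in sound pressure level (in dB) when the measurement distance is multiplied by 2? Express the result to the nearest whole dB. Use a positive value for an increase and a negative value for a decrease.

Line-source spreading: ΔL = −10·log₁₀(r₂/r₁).
ΔL = −10·log₁₀(2) = -3.01 dB.

-3 dB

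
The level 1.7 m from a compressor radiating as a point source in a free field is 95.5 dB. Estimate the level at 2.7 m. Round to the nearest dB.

Point-source attenuation: ΔL = 20·log₁₀(r₂/r₁) = 20·log₁₀(2.7/1.7) = 4.018 dB.
L₂ = 95.5 − 20·log₁₀(2.7/1.7) = 95.5 − 4.018 = 91.48 dB.

91 dB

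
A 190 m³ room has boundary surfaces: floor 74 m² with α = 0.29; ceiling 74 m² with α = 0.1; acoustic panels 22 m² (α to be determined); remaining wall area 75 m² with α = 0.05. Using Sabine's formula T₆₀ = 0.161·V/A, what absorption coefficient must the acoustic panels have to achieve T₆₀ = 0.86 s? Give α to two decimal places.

0.13

From T₆₀ = 0.161·V/A, the target T₆₀ = 0.86 s needs A = 0.161·190/0.86 = 35.57 m².
Absorption from the other surfaces = 74·0.29 + 74·0.1 + 75·0.05 = 32.61 m², so the acoustic panels must supply 2.96 m² over 22 m².
α = 2.96/22 = 0.135.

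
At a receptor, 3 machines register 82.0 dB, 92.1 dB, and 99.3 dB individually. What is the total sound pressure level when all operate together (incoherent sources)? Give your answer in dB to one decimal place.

100.1 dB

For uncorrelated sources the intensities add, so convert each level to linear form, sum, and take 10·log₁₀ of the total.
Σ 10^(L/10) = 10^(82.0/10) + 10^(92.1/10) + 10^(99.3/10) = 1.029e+10.
L_total = 10·log₁₀(1.029e+10) = 100.12 dB.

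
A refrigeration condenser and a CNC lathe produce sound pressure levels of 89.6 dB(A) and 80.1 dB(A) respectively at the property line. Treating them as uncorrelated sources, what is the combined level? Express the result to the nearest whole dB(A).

For uncorrelated sources the intensities add, so convert each level to linear form, sum, and take 10·log₁₀ of the total.
Σ 10^(L/10) = 10^(89.6/10) + 10^(80.1/10) = 1.014e+09.
L_total = 10·log₁₀(1.014e+09) = 90.06 dB(A).

90 dB(A)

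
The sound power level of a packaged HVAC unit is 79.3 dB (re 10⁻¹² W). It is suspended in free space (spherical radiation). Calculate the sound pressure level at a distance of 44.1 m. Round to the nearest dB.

35 dB

The power spreads over a sphere of area 4π·r², so L_p = L_w − 10·log₁₀(4π·r²).
4π·r² = 2.444e+04 m², 10·log₁₀ of that is 43.881 dB.
L_p = 79.3 − 43.881 = 35.42 dB.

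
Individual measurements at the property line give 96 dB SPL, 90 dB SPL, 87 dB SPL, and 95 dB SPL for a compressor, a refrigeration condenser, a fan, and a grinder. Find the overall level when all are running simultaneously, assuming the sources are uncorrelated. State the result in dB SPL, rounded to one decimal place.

For uncorrelated sources the intensities add, so convert each level to linear form, sum, and take 10·log₁₀ of the total.
Σ 10^(L/10) = 10^(96/10) + 10^(90/10) + 10^(87/10) + 10^(95/10) = 8.645e+09.
L_total = 10·log₁₀(8.645e+09) = 99.37 dB SPL.

99.4 dB SPL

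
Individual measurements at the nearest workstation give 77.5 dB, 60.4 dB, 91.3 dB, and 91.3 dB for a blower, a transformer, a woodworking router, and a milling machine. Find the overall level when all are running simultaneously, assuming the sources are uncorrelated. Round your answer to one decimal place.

94.4 dB

For uncorrelated sources the intensities add, so convert each level to linear form, sum, and take 10·log₁₀ of the total.
Σ 10^(L/10) = 10^(77.5/10) + 10^(60.4/10) + 10^(91.3/10) + 10^(91.3/10) = 2.755e+09.
L_total = 10·log₁₀(2.755e+09) = 94.40 dB.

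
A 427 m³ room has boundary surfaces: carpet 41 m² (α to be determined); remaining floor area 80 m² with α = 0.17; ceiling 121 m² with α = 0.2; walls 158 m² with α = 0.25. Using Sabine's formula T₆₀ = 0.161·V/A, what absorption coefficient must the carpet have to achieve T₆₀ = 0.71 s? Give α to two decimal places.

From T₆₀ = 0.161·V/A, the target T₆₀ = 0.71 s needs A = 0.161·427/0.71 = 96.83 m².
Absorption from the other surfaces = 80·0.17 + 121·0.2 + 158·0.25 = 77.30 m², so the carpet must supply 19.53 m² over 41 m².
α = 19.53/41 = 0.476.

0.48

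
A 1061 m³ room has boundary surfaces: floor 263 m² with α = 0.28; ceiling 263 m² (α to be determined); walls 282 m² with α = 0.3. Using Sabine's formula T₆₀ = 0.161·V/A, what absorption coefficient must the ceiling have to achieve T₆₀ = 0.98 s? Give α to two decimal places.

A = 0.161·V/T₆₀ = 0.161·1061/0.98 = 174.31 m² sabins.
Absorption from the other surfaces = 263·0.28 + 282·0.3 = 158.24 m², so the ceiling must supply 16.07 m² over 263 m².
α = 16.07/263 = 0.061.

0.06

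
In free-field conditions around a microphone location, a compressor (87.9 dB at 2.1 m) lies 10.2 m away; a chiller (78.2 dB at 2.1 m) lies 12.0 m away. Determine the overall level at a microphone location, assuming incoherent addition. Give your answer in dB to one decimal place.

74.5 dB

Apply inverse-square spreading to bring every level to the receiver, then sum 10^(L/10).
compressor: 87.9 − 20·log₁₀(10.2/2.1) = 87.9 − 13.73 = 74.17 dB.
chiller: 78.2 − 20·log₁₀(12.0/2.1) = 78.2 − 15.14 = 63.06 dB.
Σ 10^(L/10) = 2.816e+07 → L_total = 10·log₁₀(2.816e+07) = 74.50 dB.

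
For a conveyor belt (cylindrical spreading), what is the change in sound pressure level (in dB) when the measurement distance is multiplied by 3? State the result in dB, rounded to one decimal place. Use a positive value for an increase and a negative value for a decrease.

-4.8 dB

Line-source spreading: ΔL = −10·log₁₀(r₂/r₁).
ΔL = −10·log₁₀(3) = -4.77 dB.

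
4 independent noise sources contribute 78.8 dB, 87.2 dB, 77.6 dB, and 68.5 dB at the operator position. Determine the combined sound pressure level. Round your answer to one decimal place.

88.2 dB

Incoherent sources combine by intensity addition: L_total = 10·log₁₀(Σ 10^(L_i/10)).
Σ 10^(L/10) = 10^(78.8/10) + 10^(87.2/10) + 10^(77.6/10) + 10^(68.5/10) = 6.653e+08.
L_total = 10·log₁₀(6.653e+08) = 88.23 dB.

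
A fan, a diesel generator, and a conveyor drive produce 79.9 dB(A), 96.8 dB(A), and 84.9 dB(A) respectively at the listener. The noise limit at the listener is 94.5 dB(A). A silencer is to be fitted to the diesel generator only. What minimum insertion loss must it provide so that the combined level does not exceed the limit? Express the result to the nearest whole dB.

3 dB

Fixed contribution from the other sources: Σ 10^(L/10) = 10^(79.9/10) + 10^(84.9/10) = 4.068e+08 (86.09 dB(A)).
To meet 94.5 dB(A) overall, the treated diesel generator may contribute at most 10^(94.5/10) − 4.068e+08 = 2.412e+09, i.e. 93.82 dB(A).
So the diesel generator must be reduced from 96.8 to 93.82 dB(A): IL = 2.98 dB.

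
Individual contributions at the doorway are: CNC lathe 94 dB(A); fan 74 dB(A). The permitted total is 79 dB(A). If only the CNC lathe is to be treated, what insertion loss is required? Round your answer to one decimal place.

Fixed contribution from the other source: Σ 10^(L/10) = 10^(74/10) = 2.512e+07 (74.00 dB(A)).
To meet 79 dB(A) overall, the treated CNC lathe may contribute at most 10^(79/10) − 2.512e+07 = 5.431e+07, i.e. 77.35 dB(A).
So the CNC lathe must be reduced from 94 to 77.35 dB(A): IL = 16.65 dB.

16.7 dB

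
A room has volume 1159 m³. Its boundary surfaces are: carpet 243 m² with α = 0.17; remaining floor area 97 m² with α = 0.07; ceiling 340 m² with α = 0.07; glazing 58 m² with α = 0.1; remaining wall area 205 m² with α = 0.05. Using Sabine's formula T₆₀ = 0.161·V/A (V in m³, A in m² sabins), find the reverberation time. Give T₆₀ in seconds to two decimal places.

A = Σ Sᵢαᵢ = 243·0.17 + 97·0.07 + 340·0.07 + 58·0.1 + 205·0.05 = 87.95 m².
T₆₀ = 0.161·V/A = 0.161·1159/87.95 = 2.122 s.

2.12 s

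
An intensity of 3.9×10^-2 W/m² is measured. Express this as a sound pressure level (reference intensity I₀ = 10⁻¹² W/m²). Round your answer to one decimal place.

Dividing by I₀ shifts the exponent by 12: I/I₀ = 3.9×10^10.
L = 10·(0.5911 + 10) = 105.91 dB.

105.9 dB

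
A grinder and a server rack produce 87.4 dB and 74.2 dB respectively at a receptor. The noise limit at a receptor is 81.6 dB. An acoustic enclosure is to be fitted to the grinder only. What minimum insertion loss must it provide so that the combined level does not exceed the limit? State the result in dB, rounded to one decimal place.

Fixed contribution from the other source: Σ 10^(L/10) = 10^(74.2/10) = 2.630e+07 (74.20 dB).
The limit corresponds to 10^(81.6/10) = 1.445e+08; subtracting the fixed part leaves 1.182e+08 for the grinder, i.e. 80.73 dB.
So the grinder must be reduced from 87.4 to 80.73 dB: IL = 6.67 dB.

6.7 dB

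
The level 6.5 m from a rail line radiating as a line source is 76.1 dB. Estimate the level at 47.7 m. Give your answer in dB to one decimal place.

Line-source attenuation: ΔL = 10·log₁₀(r₂/r₁) = 10·log₁₀(47.7/6.5) = 8.656 dB.
L₂ = 76.1 − 10·log₁₀(47.7/6.5) = 76.1 − 8.656 = 67.44 dB.

67.4 dB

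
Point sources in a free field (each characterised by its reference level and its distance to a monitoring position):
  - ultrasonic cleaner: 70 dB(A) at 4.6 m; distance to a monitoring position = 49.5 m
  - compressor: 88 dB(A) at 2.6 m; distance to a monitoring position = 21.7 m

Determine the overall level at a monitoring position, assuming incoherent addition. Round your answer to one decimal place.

First find each source's level at the receiver (point-source: −20·log₁₀(r/r_ref)), then combine on an intensity basis.
ultrasonic cleaner: 70 − 20·log₁₀(49.5/4.6) = 70 − 20.64 = 49.36 dB(A).
compressor: 88 − 20·log₁₀(21.7/2.6) = 88 − 18.43 = 69.57 dB(A).
Σ 10^(L/10) = 9.144e+06 → L_total = 10·log₁₀(9.144e+06) = 69.61 dB(A).

69.6 dB(A)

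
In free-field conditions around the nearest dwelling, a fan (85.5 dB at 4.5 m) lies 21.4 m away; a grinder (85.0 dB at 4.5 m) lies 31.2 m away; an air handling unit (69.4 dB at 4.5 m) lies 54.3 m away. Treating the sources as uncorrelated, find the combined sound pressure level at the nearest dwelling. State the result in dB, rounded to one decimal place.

Apply inverse-square spreading to bring every level to the receiver, then sum 10^(L/10).
fan: 85.5 − 20·log₁₀(21.4/4.5) = 85.5 − 13.54 = 71.96 dB.
grinder: 85.0 − 20·log₁₀(31.2/4.5) = 85.0 − 16.82 = 68.18 dB.
air handling unit: 69.4 − 20·log₁₀(54.3/4.5) = 69.4 − 21.63 = 47.77 dB.
Σ 10^(L/10) = 2.233e+07 → L_total = 10·log₁₀(2.233e+07) = 73.49 dB.

73.5 dB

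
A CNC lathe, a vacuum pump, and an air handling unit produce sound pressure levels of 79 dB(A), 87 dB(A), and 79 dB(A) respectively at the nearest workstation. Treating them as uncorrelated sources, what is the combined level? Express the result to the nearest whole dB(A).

For uncorrelated sources the intensities add, so convert each level to linear form, sum, and take 10·log₁₀ of the total.
Σ 10^(L/10) = 10^(79/10) + 10^(87/10) + 10^(79/10) = 6.601e+08.
L_total = 10·log₁₀(6.601e+08) = 88.20 dB(A).

88 dB(A)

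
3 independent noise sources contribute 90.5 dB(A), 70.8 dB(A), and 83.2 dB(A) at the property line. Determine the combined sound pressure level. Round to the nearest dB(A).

91 dB(A)

Incoherent sources combine by intensity addition: L_total = 10·log₁₀(Σ 10^(L_i/10)).
Σ 10^(L/10) = 10^(90.5/10) + 10^(70.8/10) + 10^(83.2/10) = 1.343e+09.
L_total = 10·log₁₀(1.343e+09) = 91.28 dB(A).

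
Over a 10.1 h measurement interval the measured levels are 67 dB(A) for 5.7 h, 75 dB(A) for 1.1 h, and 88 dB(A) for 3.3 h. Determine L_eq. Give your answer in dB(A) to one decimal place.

83.3 dB(A)

Weight each interval's intensity by its duration and average over T = 10.1 h:
Σ tᵢ·10^(Lᵢ/10) = 5.7·10^(67/10) + 1.1·10^(75/10) + 3.3·10^(88/10) = 2.146e+09.
L_eq = 10·log₁₀(2.146e+09/10.1) = 83.27 dB(A).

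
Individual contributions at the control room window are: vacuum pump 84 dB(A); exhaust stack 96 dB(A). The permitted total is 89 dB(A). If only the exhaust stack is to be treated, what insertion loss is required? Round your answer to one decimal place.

8.7 dB

Everything except the exhaust stack sums to 10^(84/10) = 2.512e+08 in linear terms, 84.00 dB(A).
The limit corresponds to 10^(89/10) = 7.943e+08; subtracting the fixed part leaves 5.431e+08 for the exhaust stack, i.e. 87.35 dB(A).
Required insertion loss = 96 − 87.35 = 8.65 dB.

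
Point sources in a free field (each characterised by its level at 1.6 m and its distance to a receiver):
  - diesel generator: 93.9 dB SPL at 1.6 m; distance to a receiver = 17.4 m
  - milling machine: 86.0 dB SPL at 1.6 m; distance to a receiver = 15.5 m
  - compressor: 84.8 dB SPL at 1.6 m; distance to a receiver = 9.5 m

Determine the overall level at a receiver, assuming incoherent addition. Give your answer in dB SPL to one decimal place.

75.3 dB SPL

Propagate each source to the receiver with L = L_ref − 20·log₁₀(r/r_ref), then add intensities.
diesel generator: 93.9 − 20·log₁₀(17.4/1.6) = 93.9 − 20.73 = 73.17 dB SPL.
milling machine: 86.0 − 20·log₁₀(15.5/1.6) = 86.0 − 19.72 = 66.28 dB SPL.
compressor: 84.8 − 20·log₁₀(9.5/1.6) = 84.8 − 15.47 = 69.33 dB SPL.
Σ 10^(L/10) = 3.356e+07 → L_total = 10·log₁₀(3.356e+07) = 75.26 dB SPL.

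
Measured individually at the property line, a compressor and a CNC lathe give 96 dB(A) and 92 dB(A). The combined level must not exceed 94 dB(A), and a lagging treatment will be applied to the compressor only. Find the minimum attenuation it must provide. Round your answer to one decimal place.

Fixed contribution from the other source: Σ 10^(L/10) = 10^(92/10) = 1.585e+09 (92.00 dB(A)).
To meet 94 dB(A) overall, the treated compressor may contribute at most 10^(94/10) − 1.585e+09 = 9.270e+08, i.e. 89.67 dB(A).
So the compressor must be reduced from 96 to 89.67 dB(A): IL = 6.33 dB.

6.3 dB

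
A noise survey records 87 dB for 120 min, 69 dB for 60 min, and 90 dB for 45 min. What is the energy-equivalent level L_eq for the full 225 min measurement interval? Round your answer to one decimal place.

Weight each interval's intensity by its duration and average over T = 225 min:
Σ tᵢ·10^(Lᵢ/10) = 120·10^(87/10) + 60·10^(69/10) + 45·10^(90/10) = 1.056e+11.
L_eq = 10·log₁₀(1.056e+11/225) = 86.72 dB.

86.7 dB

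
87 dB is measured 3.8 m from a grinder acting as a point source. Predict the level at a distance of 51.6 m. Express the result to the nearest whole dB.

64 dB

Spherical spreading from a point source gives a 20·log₁₀(r₂/r₁) drop.
L₂ = 87 − 20·log₁₀(51.6/3.8) = 87 − 22.657 = 64.34 dB.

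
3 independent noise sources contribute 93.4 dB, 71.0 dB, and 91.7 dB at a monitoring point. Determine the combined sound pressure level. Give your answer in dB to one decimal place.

For uncorrelated sources the intensities add, so convert each level to linear form, sum, and take 10·log₁₀ of the total.
Σ 10^(L/10) = 10^(93.4/10) + 10^(71.0/10) + 10^(91.7/10) = 3.679e+09.
L_total = 10·log₁₀(3.679e+09) = 95.66 dB.

95.7 dB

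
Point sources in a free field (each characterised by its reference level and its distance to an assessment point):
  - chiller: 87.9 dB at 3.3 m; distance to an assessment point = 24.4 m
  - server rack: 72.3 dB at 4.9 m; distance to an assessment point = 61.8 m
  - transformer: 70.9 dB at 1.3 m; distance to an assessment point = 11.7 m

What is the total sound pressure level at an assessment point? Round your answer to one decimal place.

70.6 dB

Propagate each source to the receiver with L = L_ref − 20·log₁₀(r/r_ref), then add intensities.
chiller: 87.9 − 20·log₁₀(24.4/3.3) = 87.9 − 17.38 = 70.52 dB.
server rack: 72.3 − 20·log₁₀(61.8/4.9) = 72.3 − 22.02 = 50.28 dB.
transformer: 70.9 − 20·log₁₀(11.7/1.3) = 70.9 − 19.08 = 51.82 dB.
Σ 10^(L/10) = 1.154e+07 → L_total = 10·log₁₀(1.154e+07) = 70.62 dB.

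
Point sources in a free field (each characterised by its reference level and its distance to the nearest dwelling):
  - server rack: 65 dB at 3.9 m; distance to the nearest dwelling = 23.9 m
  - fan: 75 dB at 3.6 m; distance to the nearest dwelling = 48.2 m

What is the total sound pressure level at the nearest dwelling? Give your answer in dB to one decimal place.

54.2 dB

First find each source's level at the receiver (point-source: −20·log₁₀(r/r_ref)), then combine on an intensity basis.
server rack: 65 − 20·log₁₀(23.9/3.9) = 65 − 15.75 = 49.25 dB.
fan: 75 − 20·log₁₀(48.2/3.6) = 75 − 22.53 = 52.47 dB.
Σ 10^(L/10) = 2.606e+05 → L_total = 10·log₁₀(2.606e+05) = 54.16 dB.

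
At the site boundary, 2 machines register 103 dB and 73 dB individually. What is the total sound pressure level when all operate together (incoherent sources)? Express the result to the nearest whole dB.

103 dB

For uncorrelated sources the intensities add, so convert each level to linear form, sum, and take 10·log₁₀ of the total.
Σ 10^(L/10) = 10^(103/10) + 10^(73/10) = 1.997e+10.
L_total = 10·log₁₀(1.997e+10) = 103.00 dB.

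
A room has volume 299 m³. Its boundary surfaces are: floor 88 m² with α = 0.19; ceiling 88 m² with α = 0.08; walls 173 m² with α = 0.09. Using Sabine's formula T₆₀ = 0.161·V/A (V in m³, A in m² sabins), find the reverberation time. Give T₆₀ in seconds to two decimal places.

A = Σ Sᵢαᵢ = 88·0.19 + 88·0.08 + 173·0.09 = 39.33 m².
T₆₀ = 0.161 × 299 / 39.33 = 1.224 s.

1.22 s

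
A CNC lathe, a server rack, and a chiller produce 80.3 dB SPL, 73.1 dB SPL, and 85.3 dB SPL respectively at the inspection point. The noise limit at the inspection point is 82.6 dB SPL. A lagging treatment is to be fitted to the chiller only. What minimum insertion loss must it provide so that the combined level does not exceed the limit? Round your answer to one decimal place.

Fixed contribution from the other sources: Σ 10^(L/10) = 10^(80.3/10) + 10^(73.1/10) = 1.276e+08 (81.06 dB SPL).
To meet 82.6 dB SPL overall, the treated chiller may contribute at most 10^(82.6/10) − 1.276e+08 = 5.440e+07, i.e. 77.36 dB SPL.
Required insertion loss = 85.3 − 77.36 = 7.94 dB.

7.9 dB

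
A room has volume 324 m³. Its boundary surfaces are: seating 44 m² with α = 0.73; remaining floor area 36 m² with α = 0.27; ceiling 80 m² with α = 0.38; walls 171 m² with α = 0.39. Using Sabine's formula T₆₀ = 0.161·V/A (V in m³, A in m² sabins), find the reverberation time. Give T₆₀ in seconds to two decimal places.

Total absorption A = 44·0.73 + 36·0.27 + 80·0.38 + 171·0.39 = 138.93 m² sabins.
T₆₀ = 0.161 × 324 / 138.93 = 0.375 s.

0.38 s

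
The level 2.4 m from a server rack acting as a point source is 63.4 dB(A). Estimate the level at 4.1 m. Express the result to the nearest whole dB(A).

59 dB(A)

For a point source, L₂ = L₁ − 20·log₁₀(r₂/r₁).
L₂ = 63.4 − 20·log₁₀(4.1/2.4) = 63.4 − 4.651 = 58.75 dB(A).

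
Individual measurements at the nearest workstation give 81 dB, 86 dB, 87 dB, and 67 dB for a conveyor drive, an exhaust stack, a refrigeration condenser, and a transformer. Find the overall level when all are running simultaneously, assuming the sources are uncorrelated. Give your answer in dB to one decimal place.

90.1 dB

For uncorrelated sources the intensities add, so convert each level to linear form, sum, and take 10·log₁₀ of the total.
Σ 10^(L/10) = 10^(81/10) + 10^(86/10) + 10^(87/10) + 10^(67/10) = 1.030e+09.
L_total = 10·log₁₀(1.030e+09) = 90.13 dB.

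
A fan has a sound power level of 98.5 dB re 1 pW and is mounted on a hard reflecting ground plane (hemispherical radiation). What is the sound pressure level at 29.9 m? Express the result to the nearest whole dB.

61 dB

L_p = L_w − 10·log₁₀(2π·r²) with r = 29.9 m.
2π·r² = 5617 m², 10·log₁₀ of that is 37.495 dB.
L_p = 98.5 − 37.495 = 61.00 dB.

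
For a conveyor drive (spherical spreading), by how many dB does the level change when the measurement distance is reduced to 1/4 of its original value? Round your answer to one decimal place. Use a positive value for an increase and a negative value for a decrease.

+12.0 dB

With spherical spreading the level changes by −20·log₁₀(r₂/r₁).
ΔL = −20·log₁₀(0.25) = +12.04 dB.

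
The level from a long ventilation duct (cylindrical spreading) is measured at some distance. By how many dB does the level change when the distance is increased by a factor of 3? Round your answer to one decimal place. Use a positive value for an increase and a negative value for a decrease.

-4.8 dB

With cylindrical spreading the level changes by −10·log₁₀(r₂/r₁).
ΔL = −10·log₁₀(3) = -4.77 dB.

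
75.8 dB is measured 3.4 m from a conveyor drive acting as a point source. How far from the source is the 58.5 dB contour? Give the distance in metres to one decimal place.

Point-source spreading drops the level by 20·log₁₀(r₂/r₁); inverting, r₂/r₁ = 10^(ΔL/20).
r₂ = 3.4·10^((75.8−58.5)/20) = 3.4·10^(17.3/20) = 24.92 m.

24.9 m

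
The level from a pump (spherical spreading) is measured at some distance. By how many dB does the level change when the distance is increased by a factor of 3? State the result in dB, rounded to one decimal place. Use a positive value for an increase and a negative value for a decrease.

Point-source spreading: ΔL = −20·log₁₀(r₂/r₁).
ΔL = −20·log₁₀(3) = -9.54 dB.

-9.5 dB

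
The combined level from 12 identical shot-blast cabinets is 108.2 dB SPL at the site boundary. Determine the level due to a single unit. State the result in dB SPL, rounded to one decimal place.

Dividing the total intensity by 12 lowers the level by 10·log₁₀ 12 = 10.792 dB: L₁ = 108.2 − 10.792.

97.4 dB SPL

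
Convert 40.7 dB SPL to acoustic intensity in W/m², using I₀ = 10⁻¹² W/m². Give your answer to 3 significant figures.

1.17e-08 W/m²

I = I₀·10^(L/10) = 10⁻¹² × 10^(40.7/10) = 10^(-7.930).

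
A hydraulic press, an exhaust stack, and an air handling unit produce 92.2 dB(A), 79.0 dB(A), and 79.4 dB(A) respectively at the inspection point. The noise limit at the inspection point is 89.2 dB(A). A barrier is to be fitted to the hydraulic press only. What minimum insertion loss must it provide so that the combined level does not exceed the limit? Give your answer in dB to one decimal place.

Fixed contribution from the other sources: Σ 10^(L/10) = 10^(79.0/10) + 10^(79.4/10) = 1.665e+08 (82.21 dB(A)).
To meet 89.2 dB(A) overall, the treated hydraulic press may contribute at most 10^(89.2/10) − 1.665e+08 = 6.652e+08, i.e. 88.23 dB(A).
So the hydraulic press must be reduced from 92.2 to 88.23 dB(A): IL = 3.97 dB.

4.0 dB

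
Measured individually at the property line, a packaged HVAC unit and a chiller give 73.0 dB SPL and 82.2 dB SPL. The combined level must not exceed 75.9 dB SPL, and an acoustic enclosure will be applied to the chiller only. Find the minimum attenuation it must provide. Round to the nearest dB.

9 dB

Fixed contribution from the other source: Σ 10^(L/10) = 10^(73.0/10) = 1.995e+07 (73.00 dB SPL).
To meet 75.9 dB SPL overall, the treated chiller may contribute at most 10^(75.9/10) − 1.995e+07 = 1.895e+07, i.e. 72.78 dB SPL.
So the chiller must be reduced from 82.2 to 72.78 dB SPL: IL = 9.42 dB.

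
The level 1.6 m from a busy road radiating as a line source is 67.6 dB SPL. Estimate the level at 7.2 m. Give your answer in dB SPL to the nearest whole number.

Cylindrical spreading from a line source gives a 10·log₁₀(r₂/r₁) drop.
L₂ = 67.6 − 10·log₁₀(7.2/1.6) = 67.6 − 6.532 = 61.07 dB SPL.

61 dB SPL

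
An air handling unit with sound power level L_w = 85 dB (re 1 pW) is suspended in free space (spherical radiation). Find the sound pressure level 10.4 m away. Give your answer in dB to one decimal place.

The power spreads over a sphere of area 4π·r², so L_p = L_w − 10·log₁₀(4π·r²).
4π·r² = 1359 m², 10·log₁₀ of that is 31.333 dB.
L_p = 85 − 31.333 = 53.67 dB.

53.7 dB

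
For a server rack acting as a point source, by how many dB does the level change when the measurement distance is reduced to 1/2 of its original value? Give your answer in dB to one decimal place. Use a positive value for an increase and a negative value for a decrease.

Point-source spreading: ΔL = −20·log₁₀(r₂/r₁).
ΔL = −20·log₁₀(0.5) = +6.02 dB.

+6.0 dB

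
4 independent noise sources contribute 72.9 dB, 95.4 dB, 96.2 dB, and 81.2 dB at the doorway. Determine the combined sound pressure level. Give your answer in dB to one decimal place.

For uncorrelated sources the intensities add, so convert each level to linear form, sum, and take 10·log₁₀ of the total.
Σ 10^(L/10) = 10^(72.9/10) + 10^(95.4/10) + 10^(96.2/10) + 10^(81.2/10) = 7.787e+09.
L_total = 10·log₁₀(7.787e+09) = 98.91 dB.

98.9 dB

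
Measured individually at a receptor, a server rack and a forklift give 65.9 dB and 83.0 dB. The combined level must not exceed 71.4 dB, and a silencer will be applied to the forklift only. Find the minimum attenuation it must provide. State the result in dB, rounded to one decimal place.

Fixed contribution from the other source: Σ 10^(L/10) = 10^(65.9/10) = 3.890e+06 (65.90 dB).
The limit corresponds to 10^(71.4/10) = 1.380e+07; subtracting the fixed part leaves 9.913e+06 for the forklift, i.e. 69.96 dB.
Required insertion loss = 83.0 − 69.96 = 13.04 dB.

13.0 dB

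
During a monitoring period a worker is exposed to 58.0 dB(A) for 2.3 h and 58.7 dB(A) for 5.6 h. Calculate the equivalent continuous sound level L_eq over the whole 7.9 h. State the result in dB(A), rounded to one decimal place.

58.5 dB(A)

The energy average is taken in the linear domain: L_eq = 10·log₁₀[(Σ tᵢ·10^(Lᵢ/10))/T], T = 7.9 h.
Σ tᵢ·10^(Lᵢ/10) = 2.3·10^(58.0/10) + 5.6·10^(58.7/10) = 5.603e+06.
L_eq = 10·log₁₀(5.603e+06/7.9) = 58.51 dB(A).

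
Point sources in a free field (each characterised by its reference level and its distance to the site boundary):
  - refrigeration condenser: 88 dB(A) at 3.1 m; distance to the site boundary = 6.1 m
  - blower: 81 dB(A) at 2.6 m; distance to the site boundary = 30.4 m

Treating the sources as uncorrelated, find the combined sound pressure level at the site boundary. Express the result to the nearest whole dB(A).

First find each source's level at the receiver (point-source: −20·log₁₀(r/r_ref)), then combine on an intensity basis.
refrigeration condenser: 88 − 20·log₁₀(6.1/3.1) = 88 − 5.88 = 82.12 dB(A).
blower: 81 − 20·log₁₀(30.4/2.6) = 81 − 21.36 = 59.64 dB(A).
Σ 10^(L/10) = 1.639e+08 → L_total = 10·log₁₀(1.639e+08) = 82.15 dB(A).

82 dB(A)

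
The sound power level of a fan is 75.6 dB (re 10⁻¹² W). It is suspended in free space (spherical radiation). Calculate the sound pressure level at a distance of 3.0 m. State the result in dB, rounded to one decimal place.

55.1 dB

The power spreads over a sphere of area 4π·r², so L_p = L_w − 10·log₁₀(4π·r²).
4π·r² = 113.1 m², 10·log₁₀ of that is 20.535 dB.
L_p = 75.6 − 20.535 = 55.07 dB.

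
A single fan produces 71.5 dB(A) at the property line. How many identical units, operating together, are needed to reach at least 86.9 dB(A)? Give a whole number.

Need L₁ + 10·log₁₀ N ≥ 86.9, i.e. log₁₀ N ≥ 1.54.
N ≥ 10^(15.4/10) = 34.674, so N = 35.

35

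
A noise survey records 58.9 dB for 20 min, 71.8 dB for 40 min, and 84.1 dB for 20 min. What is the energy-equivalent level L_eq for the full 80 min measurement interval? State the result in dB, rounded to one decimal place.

Weight each interval's intensity by its duration and average over T = 80 min:
Σ tᵢ·10^(Lᵢ/10) = 20·10^(58.9/10) + 40·10^(71.8/10) + 20·10^(84.1/10) = 5.762e+09.
L_eq = 10·log₁₀(5.762e+09/80) = 78.57 dB.

78.6 dB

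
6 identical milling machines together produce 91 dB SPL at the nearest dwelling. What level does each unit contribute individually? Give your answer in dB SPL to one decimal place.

83.2 dB SPL

Dividing the total intensity by 6 lowers the level by 10·log₁₀ 6 = 7.782 dB: L₁ = 91 − 7.782.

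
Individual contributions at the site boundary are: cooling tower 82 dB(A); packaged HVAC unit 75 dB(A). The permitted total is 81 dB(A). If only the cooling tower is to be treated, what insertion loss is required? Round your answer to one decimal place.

2.3 dB

The untreated sources together contribute 10^(75/10) = 3.162e+07, i.e. 75.00 dB(A).
The limit corresponds to 10^(81/10) = 1.259e+08; subtracting the fixed part leaves 9.427e+07 for the cooling tower, i.e. 79.74 dB(A).
So the cooling tower must be reduced from 82 to 79.74 dB(A): IL = 2.26 dB.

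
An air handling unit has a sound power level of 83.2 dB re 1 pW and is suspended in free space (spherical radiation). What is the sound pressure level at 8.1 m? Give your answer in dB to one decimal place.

L_p = L_w − 10·log₁₀(4π·r²) with r = 8.1 m.
4π·r² = 824.5 m², 10·log₁₀ of that is 29.162 dB.
L_p = 83.2 − 29.162 = 54.04 dB.

54.0 dB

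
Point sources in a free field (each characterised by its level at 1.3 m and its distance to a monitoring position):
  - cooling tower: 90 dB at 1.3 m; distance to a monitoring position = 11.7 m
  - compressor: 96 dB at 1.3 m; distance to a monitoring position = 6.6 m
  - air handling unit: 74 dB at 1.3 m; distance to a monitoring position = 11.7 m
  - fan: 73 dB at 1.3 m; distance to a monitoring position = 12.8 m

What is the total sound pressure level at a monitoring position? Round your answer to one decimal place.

82.2 dB

First find each source's level at the receiver (point-source: −20·log₁₀(r/r_ref)), then combine on an intensity basis.
cooling tower: 90 − 20·log₁₀(11.7/1.3) = 90 − 19.08 = 70.92 dB.
compressor: 96 − 20·log₁₀(6.6/1.3) = 96 − 14.11 = 81.89 dB.
air handling unit: 74 − 20·log₁₀(11.7/1.3) = 74 − 19.08 = 54.92 dB.
fan: 73 − 20·log₁₀(12.8/1.3) = 73 − 19.87 = 53.13 dB.
Σ 10^(L/10) = 1.673e+08 → L_total = 10·log₁₀(1.673e+08) = 82.24 dB.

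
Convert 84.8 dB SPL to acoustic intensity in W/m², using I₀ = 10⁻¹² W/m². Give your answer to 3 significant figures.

I = I₀·10^(L/10) = 10⁻¹² × 10^(84.8/10) = 10^(-3.520).

0.000302 W/m²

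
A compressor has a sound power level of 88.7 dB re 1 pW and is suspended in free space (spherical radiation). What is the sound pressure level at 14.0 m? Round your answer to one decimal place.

L_p = L_w − 10·log₁₀(4π·r²) with r = 14.0 m.
4π·r² = 2463 m², 10·log₁₀ of that is 33.915 dB.
L_p = 88.7 − 33.915 = 54.79 dB.

54.8 dB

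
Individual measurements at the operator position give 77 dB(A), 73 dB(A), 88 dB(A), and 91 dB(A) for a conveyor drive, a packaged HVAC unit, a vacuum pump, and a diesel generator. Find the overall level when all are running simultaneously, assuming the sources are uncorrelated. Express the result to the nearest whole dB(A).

93 dB(A)

For uncorrelated sources the intensities add, so convert each level to linear form, sum, and take 10·log₁₀ of the total.
Σ 10^(L/10) = 10^(77/10) + 10^(73/10) + 10^(88/10) + 10^(91/10) = 1.960e+09.
L_total = 10·log₁₀(1.960e+09) = 92.92 dB(A).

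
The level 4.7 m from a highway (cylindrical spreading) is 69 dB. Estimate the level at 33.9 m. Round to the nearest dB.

60 dB

For a line source, L₂ = L₁ − 10·log₁₀(r₂/r₁).
L₂ = 69 − 10·log₁₀(33.9/4.7) = 69 − 8.581 = 60.42 dB.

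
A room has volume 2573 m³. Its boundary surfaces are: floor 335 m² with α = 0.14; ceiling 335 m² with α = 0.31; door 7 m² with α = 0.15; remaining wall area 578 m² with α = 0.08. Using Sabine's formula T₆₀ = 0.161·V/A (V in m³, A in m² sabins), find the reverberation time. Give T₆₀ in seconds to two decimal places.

2.09 s

A = Σ Sᵢαᵢ = 335·0.14 + 335·0.31 + 7·0.15 + 578·0.08 = 198.04 m².
T₆₀ = 0.161 × 2573 / 198.04 = 2.092 s.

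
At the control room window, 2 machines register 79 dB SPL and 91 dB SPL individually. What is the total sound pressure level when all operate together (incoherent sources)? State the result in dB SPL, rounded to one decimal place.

91.3 dB SPL

For uncorrelated sources the intensities add, so convert each level to linear form, sum, and take 10·log₁₀ of the total.
Σ 10^(L/10) = 10^(79/10) + 10^(91/10) = 1.338e+09.
L_total = 10·log₁₀(1.338e+09) = 91.27 dB SPL.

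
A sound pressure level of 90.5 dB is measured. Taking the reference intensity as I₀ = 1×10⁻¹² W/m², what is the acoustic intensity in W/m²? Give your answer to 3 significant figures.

L = 10·log₁₀(I/I₀) ⇒ I = I₀·10^(L/10) = 10⁻¹² × 10^9.05.

0.00112 W/m²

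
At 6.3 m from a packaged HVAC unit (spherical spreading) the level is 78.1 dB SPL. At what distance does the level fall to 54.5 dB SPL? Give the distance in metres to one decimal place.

For a point source L₁ − L₂ = 20·log₁₀(r₂/r₁), so r₂ = r₁·10^((L₁−L₂)/20).
r₂ = 6.3·10^((78.1−54.5)/20) = 6.3·10^(23.6/20) = 95.35 m.

95.4 m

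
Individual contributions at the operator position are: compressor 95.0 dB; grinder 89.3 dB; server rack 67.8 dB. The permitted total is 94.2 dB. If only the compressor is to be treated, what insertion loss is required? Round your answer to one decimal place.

The untreated sources together contribute 10^(89.3/10) + 10^(67.8/10) = 8.572e+08, i.e. 89.33 dB.
To meet 94.2 dB overall, the treated compressor may contribute at most 10^(94.2/10) − 8.572e+08 = 1.773e+09, i.e. 92.49 dB.
Required insertion loss = 95.0 − 92.49 = 2.51 dB.

2.5 dB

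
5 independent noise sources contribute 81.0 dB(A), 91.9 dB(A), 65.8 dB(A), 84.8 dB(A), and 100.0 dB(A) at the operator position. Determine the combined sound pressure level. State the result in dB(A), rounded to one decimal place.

100.8 dB(A)

For uncorrelated sources the intensities add, so convert each level to linear form, sum, and take 10·log₁₀ of the total.
Σ 10^(L/10) = 10^(81.0/10) + 10^(91.9/10) + 10^(65.8/10) + 10^(84.8/10) + 10^(100.0/10) = 1.198e+10.
L_total = 10·log₁₀(1.198e+10) = 100.78 dB(A).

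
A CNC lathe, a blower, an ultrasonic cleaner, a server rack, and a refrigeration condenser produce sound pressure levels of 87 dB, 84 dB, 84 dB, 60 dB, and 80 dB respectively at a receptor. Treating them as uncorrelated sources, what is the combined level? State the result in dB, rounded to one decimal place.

90.4 dB

Incoherent sources combine by intensity addition: L_total = 10·log₁₀(Σ 10^(L_i/10)).
Σ 10^(L/10) = 10^(87/10) + 10^(84/10) + 10^(84/10) + 10^(60/10) + 10^(80/10) = 1.105e+09.
L_total = 10·log₁₀(1.105e+09) = 90.43 dB.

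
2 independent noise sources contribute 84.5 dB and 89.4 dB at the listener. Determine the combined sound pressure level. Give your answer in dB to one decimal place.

For uncorrelated sources the intensities add, so convert each level to linear form, sum, and take 10·log₁₀ of the total.
Σ 10^(L/10) = 10^(84.5/10) + 10^(89.4/10) = 1.153e+09.
L_total = 10·log₁₀(1.153e+09) = 90.62 dB.

90.6 dB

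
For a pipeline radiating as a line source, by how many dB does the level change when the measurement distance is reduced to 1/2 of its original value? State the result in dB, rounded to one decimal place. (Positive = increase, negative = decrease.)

+3.0 dB

Line-source spreading: ΔL = −10·log₁₀(r₂/r₁).
ΔL = −10·log₁₀(0.5) = +3.01 dB.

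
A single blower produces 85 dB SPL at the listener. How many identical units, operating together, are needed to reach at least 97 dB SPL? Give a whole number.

16

The shortfall is 97 − 85 = 12.0 dB, and N units add 10·log₁₀ N, so need 10·log₁₀ N ≥ 12.0.
N ≥ 10^(12.0/10) = 15.849, so N = 16.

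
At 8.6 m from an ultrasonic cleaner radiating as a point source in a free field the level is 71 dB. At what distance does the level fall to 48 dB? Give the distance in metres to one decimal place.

121.5 m

The 23.0 dB drop corresponds to a distance ratio of 10^(23.0/20) for a point source.
r₂ = 8.6·10^((71−48)/20) = 8.6·10^(23.0/20) = 121.48 m.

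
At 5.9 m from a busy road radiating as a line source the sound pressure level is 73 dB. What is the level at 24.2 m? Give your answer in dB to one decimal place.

66.9 dB

Line-source attenuation: ΔL = 10·log₁₀(r₂/r₁) = 10·log₁₀(24.2/5.9) = 6.130 dB.
L₂ = 73 − 10·log₁₀(24.2/5.9) = 73 − 6.130 = 66.87 dB.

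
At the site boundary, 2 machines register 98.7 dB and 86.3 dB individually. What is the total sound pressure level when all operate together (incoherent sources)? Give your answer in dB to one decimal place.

Incoherent sources combine by intensity addition: L_total = 10·log₁₀(Σ 10^(L_i/10)).
Σ 10^(L/10) = 10^(98.7/10) + 10^(86.3/10) = 7.840e+09.
L_total = 10·log₁₀(7.840e+09) = 98.94 dB.

98.9 dB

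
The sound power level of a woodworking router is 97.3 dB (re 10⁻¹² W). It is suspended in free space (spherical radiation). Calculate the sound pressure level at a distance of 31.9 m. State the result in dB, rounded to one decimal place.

L_p = L_w − 10·log₁₀(4π·r²) with r = 31.9 m.
4π·r² = 1.279e+04 m², 10·log₁₀ of that is 41.068 dB.
L_p = 97.3 − 41.068 = 56.23 dB.

56.2 dB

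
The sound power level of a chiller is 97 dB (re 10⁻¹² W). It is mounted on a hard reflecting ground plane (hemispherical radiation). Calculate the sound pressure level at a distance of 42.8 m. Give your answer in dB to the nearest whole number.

The power spreads over a hemisphere of area 2π·r², so L_p = L_w − 10·log₁₀(2π·r²).
2π·r² = 1.151e+04 m², 10·log₁₀ of that is 40.611 dB.
L_p = 97 − 40.611 = 56.39 dB.

56 dB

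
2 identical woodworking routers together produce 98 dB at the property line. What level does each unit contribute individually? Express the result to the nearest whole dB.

95 dB

Dividing the total intensity by 2 lowers the level by 10·log₁₀ 2 = 3.010 dB: L₁ = 98 − 3.010.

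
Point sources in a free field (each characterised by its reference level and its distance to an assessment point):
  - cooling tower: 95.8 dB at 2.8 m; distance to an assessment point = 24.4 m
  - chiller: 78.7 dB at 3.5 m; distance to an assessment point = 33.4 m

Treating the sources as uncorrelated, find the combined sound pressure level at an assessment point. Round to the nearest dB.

77 dB

Apply inverse-square spreading to bring every level to the receiver, then sum 10^(L/10).
cooling tower: 95.8 − 20·log₁₀(24.4/2.8) = 95.8 − 18.80 = 77.00 dB.
chiller: 78.7 − 20·log₁₀(33.4/3.5) = 78.7 − 19.59 = 59.11 dB.
Σ 10^(L/10) = 5.088e+07 → L_total = 10·log₁₀(5.088e+07) = 77.07 dB.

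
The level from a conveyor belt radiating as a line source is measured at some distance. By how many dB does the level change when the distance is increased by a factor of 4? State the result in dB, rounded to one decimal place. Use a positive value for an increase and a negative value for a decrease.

Line-source spreading: ΔL = −10·log₁₀(r₂/r₁).
ΔL = −10·log₁₀(4) = -6.02 dB.

-6.0 dB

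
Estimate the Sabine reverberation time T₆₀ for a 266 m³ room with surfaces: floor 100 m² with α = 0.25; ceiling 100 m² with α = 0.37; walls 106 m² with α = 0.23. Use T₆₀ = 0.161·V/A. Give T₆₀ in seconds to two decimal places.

Total absorption A = 100·0.25 + 100·0.37 + 106·0.23 = 86.38 m² sabins.
T₆₀ = 0.161·V/A = 0.161·266/86.38 = 0.496 s.

0.50 s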